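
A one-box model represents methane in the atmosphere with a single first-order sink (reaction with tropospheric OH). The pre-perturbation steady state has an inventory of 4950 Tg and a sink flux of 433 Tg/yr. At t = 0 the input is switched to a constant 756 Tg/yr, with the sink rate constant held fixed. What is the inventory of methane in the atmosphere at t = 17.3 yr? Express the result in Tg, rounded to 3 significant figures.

The sink rate constant is k = F₀/M₀ = 433/4950 = 0.08747 yr⁻¹.
Solving dM/dt = F₁ − kM with M(0) = M₀ gives M(t) = F₁/k + (M₀ − F₁/k)·e^(−kt).
F₁/k = 756/0.08747 = 8642.5 Tg; kt = 0.08747 × 17.3 = 1.513, e^(−kt) = 0.2202.
M(17.3) = 8642.5 + (4950 − 8642.5) × 0.2202 = 8642.5 − 813.0 = 7829.5 Tg.

7830 Tg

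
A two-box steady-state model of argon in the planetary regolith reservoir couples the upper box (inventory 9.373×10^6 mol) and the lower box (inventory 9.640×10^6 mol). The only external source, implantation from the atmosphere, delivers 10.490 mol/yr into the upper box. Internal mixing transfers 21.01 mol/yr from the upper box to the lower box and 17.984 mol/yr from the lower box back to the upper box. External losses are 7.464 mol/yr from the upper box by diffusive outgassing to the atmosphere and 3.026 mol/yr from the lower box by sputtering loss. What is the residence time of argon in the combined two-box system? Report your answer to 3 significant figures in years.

1.81×10^6 yr

Treat the two boxes together as one reservoir: the mixing fluxes between them are internal recycling, so τ = ΣM / Σ(external losses).
M_total = 9.373×10^6 + 9.640×10^6 = 1.9013×10^7 mol.
ΣF_external_out = 7.464 + 3.026 = 10.490 mol/yr.
τ = M_total / ΣF_ext = 1.9013×10^7 / 10.490 = 1.812×10^6 yr.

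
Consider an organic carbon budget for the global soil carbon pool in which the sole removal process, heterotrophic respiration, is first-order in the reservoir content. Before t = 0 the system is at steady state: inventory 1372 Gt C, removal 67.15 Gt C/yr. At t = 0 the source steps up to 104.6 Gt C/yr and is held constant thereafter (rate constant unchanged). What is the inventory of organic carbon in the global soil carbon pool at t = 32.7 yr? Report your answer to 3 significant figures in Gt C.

Residence time τ = M₀/F₀ = 20.43 yr. The eventual steady state is M_∞ = M₀·(F₁/F₀) = 1372 × 104.6/67.15 = 2137.2 Gt C.
The anomaly ΔM(t) = M(t) − M_∞ decays as ΔM₀·e^(−t/τ) with ΔM₀ = 1372 − 2137.2 = −765.2 Gt C.
At t = 32.7 yr, e^(−t/τ) = e^(−1.600) = 0.2018, so ΔM = −154.4 Gt C and M = 2137.2 − 154.4 = 1982.8 Gt C.

1980 Gt C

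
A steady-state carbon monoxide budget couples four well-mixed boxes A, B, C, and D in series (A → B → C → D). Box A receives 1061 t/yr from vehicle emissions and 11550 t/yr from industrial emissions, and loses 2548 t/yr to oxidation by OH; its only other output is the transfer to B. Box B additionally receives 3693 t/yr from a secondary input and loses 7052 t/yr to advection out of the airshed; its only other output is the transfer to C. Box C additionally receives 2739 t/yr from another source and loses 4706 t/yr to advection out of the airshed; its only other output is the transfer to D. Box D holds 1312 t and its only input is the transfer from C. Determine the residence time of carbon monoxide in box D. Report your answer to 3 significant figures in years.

Box A: F(A→B) = (1061 + 11550) − 2548 = 10063 t/yr.
Box B: F(B→C) = (10063 + 3693) − 7052 = 6704.0 t/yr.
Box C: F(C→D) = (6704.0 + 2739) − 4706 = 4737.0 t/yr.
Box D throughput = its input = 4737.0 t/yr; τ = 1312 / 4737.0 = 0.2770 yr.

0.277 yr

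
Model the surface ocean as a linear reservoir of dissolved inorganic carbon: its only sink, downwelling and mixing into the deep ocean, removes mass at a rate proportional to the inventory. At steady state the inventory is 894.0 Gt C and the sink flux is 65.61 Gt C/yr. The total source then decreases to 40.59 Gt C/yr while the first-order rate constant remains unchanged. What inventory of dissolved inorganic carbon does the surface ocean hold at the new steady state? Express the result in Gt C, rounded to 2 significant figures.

550 Gt C

Rate constant k = F/M = 65.61 / 894.0 = 0.07339 yr⁻¹.
At the new steady state, source = k·M_new ⇒ M_new = 40.59 / 0.07339 = 553.1 Gt C.
(Equivalently M_new = M × F_new/F_old = 894.0 × 40.59/65.61.)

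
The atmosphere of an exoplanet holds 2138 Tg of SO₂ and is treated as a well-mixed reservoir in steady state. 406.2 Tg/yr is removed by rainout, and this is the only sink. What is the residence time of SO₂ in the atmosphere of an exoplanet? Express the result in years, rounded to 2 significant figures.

5.3 yr

τ = M / F = 2138 / 406.2 = 5.263 yr.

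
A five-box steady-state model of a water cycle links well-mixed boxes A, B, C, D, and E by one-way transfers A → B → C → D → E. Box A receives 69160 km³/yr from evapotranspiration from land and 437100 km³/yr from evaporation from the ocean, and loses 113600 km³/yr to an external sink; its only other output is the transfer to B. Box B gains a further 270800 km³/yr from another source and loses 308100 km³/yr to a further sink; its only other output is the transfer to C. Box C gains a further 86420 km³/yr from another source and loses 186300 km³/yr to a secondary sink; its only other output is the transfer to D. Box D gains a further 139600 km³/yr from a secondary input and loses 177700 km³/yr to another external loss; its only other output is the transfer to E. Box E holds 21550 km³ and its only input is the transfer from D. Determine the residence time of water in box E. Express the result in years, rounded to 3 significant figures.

0.0991 yr

Box A: F(A→B) = (69160 + 437100) − 113600 = 392660 km³/yr.
Box B: F(B→C) = (392660 + 270800) − 308100 = 355360 km³/yr.
Box C: F(C→D) = (355360 + 86420) − 186300 = 255480 km³/yr.
Box D: F(D→E) = (255480 + 139600) − 177700 = 217380 km³/yr.
Box E throughput = its input = 217380 km³/yr; τ = 21550 / 217380 = 0.09914 yr.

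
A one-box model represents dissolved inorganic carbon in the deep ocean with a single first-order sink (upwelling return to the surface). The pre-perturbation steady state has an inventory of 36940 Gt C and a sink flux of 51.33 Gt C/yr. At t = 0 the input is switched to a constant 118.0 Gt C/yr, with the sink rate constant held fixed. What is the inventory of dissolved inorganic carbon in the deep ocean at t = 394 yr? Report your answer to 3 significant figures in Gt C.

57200 Gt C

Residence time τ = M₀/F₀ = 719.7 yr. The eventual steady state is M_∞ = M₀·(F₁/F₀) = 36940 × 118.0/51.33 = 84920 Gt C.
The anomaly ΔM(t) = M(t) − M_∞ decays as ΔM₀·e^(−t/τ) with ΔM₀ = 36940 − 84920 = −47980 Gt C.
At t = 394 yr, e^(−t/τ) = e^(−0.5475) = 0.5784, so ΔM = −27750 Gt C and M = 84920 − 27750 = 57168 Gt C.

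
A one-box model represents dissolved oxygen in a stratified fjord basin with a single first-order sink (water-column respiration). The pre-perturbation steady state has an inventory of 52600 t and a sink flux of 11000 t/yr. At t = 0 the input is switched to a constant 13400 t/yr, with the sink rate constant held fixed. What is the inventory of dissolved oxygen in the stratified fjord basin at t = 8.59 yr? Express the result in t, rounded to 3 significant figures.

Residence time τ = M₀/F₀ = 4.782 yr. The eventual steady state is M_∞ = M₀·(F₁/F₀) = 52600 × 13400/11000 = 64076 t.
The anomaly ΔM(t) = M(t) − M_∞ decays as ΔM₀·e^(−t/τ) with ΔM₀ = 52600 − 64076 = −11480 t.
At t = 8.59 yr, e^(−t/τ) = e^(−1.796) = 0.1659, so ΔM = −1904 t and M = 64076 − 1904 = 62172 t.

62200 t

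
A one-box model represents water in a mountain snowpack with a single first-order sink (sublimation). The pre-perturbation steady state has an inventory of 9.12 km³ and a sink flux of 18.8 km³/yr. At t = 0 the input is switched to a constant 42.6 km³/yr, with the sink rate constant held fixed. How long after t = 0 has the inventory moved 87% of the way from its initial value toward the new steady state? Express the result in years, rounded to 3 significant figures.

τ = M₀/F₀ = 9.12/18.8 = 0.4851 yr.
The remaining gap fraction is e^(−t/τ); 87% covered ⇒ e^(−t/τ) = 0.130.
t = −τ ln(0.130) = 0.4851 × 2.040 = 0.9897 yr.

0.990 yr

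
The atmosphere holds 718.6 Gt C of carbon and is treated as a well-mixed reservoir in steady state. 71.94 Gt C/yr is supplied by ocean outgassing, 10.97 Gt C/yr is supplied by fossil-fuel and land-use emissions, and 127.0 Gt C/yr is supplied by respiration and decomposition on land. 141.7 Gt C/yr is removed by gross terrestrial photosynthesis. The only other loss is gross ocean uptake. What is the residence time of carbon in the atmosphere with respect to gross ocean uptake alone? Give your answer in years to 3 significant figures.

At steady state ΣF_in = ΣF_out.
ΣF_in = 71.94 + 10.97 + 127.0 = 209.91 Gt C/yr.
Gross ocean uptake flux = ΣF_in − (141.7) = 209.91 − 141.7 = 68.21 Gt C/yr.
τ = M / F = 718.6 / 68.21 = 10.54 yr.

10.5 yr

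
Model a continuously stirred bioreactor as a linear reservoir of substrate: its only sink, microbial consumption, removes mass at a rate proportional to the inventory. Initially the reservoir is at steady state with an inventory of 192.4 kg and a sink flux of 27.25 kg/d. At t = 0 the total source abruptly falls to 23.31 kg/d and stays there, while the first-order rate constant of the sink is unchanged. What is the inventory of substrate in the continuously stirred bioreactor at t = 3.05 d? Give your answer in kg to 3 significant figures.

183 kg

Residence time τ = M₀/F₀ = 7.061 d. The eventual steady state is M_∞ = M₀·(F₁/F₀) = 192.4 × 23.31/27.25 = 164.58 kg.
The anomaly ΔM(t) = M(t) − M_∞ decays as ΔM₀·e^(−t/τ) with ΔM₀ = 192.4 − 164.58 = 27.82 kg.
At t = 3.05 d, e^(−t/τ) = e^(−0.4320) = 0.6492, so ΔM = 18.06 kg and M = 164.58 + 18.06 = 182.64 kg.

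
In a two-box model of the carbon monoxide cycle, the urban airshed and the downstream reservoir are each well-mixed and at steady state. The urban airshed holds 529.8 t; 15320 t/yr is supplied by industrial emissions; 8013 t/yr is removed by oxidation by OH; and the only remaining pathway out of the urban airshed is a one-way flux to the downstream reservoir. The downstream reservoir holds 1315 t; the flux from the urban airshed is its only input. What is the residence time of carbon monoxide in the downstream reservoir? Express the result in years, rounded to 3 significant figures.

Balance the urban airshed: ΣF_in = 15320 t/yr.
Flux to the downstream reservoir = ΣF_in − (8013) = 7307.0 t/yr.
At steady state the output of the downstream reservoir equals its input, 7307.0 t/yr.
τ = M / F = 1315 / 7307.0 = 0.1800 yr.

0.180 yr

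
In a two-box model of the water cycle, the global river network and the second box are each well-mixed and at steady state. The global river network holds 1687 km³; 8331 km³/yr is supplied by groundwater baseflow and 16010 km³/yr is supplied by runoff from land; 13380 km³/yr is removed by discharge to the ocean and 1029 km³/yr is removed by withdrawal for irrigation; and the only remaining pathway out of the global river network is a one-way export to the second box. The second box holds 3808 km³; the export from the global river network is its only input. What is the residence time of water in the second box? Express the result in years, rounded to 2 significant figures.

Balance the global river network: ΣF_in = 8331 + 16010 = 24341 km³/yr.
Export to the second box = ΣF_in − (13380 + 1029) = 9932.0 km³/yr.
At steady state the output of the second box equals its input, 9932.0 km³/yr.
τ = M / F = 3808 / 9932.0 = 0.3834 yr.

0.38 yr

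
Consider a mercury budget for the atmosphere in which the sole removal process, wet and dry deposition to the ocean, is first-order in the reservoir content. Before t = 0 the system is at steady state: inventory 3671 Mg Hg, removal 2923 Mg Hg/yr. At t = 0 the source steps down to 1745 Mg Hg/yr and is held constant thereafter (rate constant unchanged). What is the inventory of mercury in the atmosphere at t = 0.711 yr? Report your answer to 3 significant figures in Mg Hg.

The sink rate constant is k = F₀/M₀ = 2923/3671 = 0.7962 yr⁻¹.
Solving dM/dt = F₁ − kM with M(0) = M₀ gives M(t) = F₁/k + (M₀ − F₁/k)·e^(−kt).
F₁/k = 1745/0.7962 = 2191.5 Mg Hg; kt = 0.7962 × 0.711 = 0.5661, e^(−kt) = 0.5677.
M(0.711) = 2191.5 + (3671 − 2191.5) × 0.5677 = 2191.5 + 839.9 = 3031.5 Mg Hg.

3030 Mg Hg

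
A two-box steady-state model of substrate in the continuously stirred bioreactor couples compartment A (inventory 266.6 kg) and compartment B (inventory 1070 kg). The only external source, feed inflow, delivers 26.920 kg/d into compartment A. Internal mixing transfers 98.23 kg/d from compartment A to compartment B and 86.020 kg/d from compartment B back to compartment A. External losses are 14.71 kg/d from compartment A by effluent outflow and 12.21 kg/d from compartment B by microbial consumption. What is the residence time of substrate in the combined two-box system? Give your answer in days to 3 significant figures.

49.7 d

For the system as a whole, the A↔B exchange is internal and contributes nothing to the throughput; only the external sinks remove mass.
M_total = 266.6 + 1070 = 1336.6 kg.
ΣF_external_out = 14.71 + 12.21 = 26.920 kg/d.
τ = M_total / ΣF_ext = 1336.6 / 26.920 = 49.65 d.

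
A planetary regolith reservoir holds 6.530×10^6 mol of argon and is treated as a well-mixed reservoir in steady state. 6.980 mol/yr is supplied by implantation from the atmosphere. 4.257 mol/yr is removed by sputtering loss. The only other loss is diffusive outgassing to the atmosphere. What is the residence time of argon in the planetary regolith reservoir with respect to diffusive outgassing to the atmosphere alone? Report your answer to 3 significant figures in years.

At steady state ΣF_in = ΣF_out.
ΣF_in = 6.9800 mol/yr.
Diffusive outgassing to the atmosphere flux = ΣF_in − (4.257) = 6.9800 − 4.257 = 2.723 mol/yr.
τ = M / F = 6.530×10^6 / 2.723 = 2.398×10^6 yr.

2.40×10^6 yr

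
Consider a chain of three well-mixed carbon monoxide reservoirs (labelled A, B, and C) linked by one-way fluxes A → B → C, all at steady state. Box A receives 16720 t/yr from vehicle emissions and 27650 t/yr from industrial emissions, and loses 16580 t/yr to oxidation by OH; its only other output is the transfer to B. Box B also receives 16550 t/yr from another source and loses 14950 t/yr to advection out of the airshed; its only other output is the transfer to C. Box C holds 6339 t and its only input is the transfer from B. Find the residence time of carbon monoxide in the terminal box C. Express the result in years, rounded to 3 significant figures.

Box A: F(A→B) = (16720 + 27650) − 16580 = 27790 t/yr.
Box B: F(B→C) = (27790 + 16550) − 14950 = 29390 t/yr.
Box C throughput = its input = 29390 t/yr; τ = 6339 / 29390 = 0.2157 yr.

0.216 yr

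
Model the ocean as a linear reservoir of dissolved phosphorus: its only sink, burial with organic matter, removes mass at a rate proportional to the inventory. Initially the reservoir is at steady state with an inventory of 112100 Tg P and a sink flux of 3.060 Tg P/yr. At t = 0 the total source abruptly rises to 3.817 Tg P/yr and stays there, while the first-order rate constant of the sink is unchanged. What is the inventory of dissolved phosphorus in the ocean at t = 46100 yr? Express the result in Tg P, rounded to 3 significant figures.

132000 Tg P

The sink rate constant is k = F₀/M₀ = 3.060/112100 = 2.730×10^-5 yr⁻¹.
Solving dM/dt = F₁ − kM with M(0) = M₀ gives M(t) = F₁/k + (M₀ − F₁/k)·e^(−kt).
F₁/k = 3.817/2.730×10^-5 = 139830 Tg P; kt = 2.730×10^-5 × 46100 = 1.258, e^(−kt) = 0.2841.
M(46100) = 139830 + (112100 − 139830) × 0.2841 = 139830 − 7879 = 131950 Tg P.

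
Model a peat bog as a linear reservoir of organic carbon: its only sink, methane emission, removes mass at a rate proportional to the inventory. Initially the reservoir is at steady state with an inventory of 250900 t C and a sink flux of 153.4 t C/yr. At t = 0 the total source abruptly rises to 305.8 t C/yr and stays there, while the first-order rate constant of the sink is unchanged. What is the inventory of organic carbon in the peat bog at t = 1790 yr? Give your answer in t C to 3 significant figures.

417000 t C

The sink rate constant is k = F₀/M₀ = 153.4/250900 = 0.0006114 yr⁻¹.
Solving dM/dt = F₁ − kM with M(0) = M₀ gives M(t) = F₁/k + (M₀ − F₁/k)·e^(−kt).
F₁/k = 305.8/0.0006114 = 500160 t C; kt = 0.0006114 × 1790 = 1.094, e^(−kt) = 0.3347.
M(1790) = 500160 + (250900 − 500160) × 0.3347 = 500160 − 83440 = 416730 t C.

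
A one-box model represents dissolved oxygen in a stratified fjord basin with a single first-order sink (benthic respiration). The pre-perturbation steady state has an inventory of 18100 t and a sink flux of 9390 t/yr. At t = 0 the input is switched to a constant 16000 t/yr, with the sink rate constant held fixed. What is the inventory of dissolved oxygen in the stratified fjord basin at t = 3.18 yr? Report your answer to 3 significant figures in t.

τ = M₀/F₀ = 18100/9390 = 1.928 yr; rate constant k = 1/τ.
New steady state M_∞ = F₁/k = F₁·τ = 16000 × 1.928 = 30841 t.
M(t) = M_∞ + (M₀ − M_∞)·e^(−t/τ); t/τ = 3.18/1.928 = 1.650, so e^(−t/τ) = 0.1921.
M(t) = 30841 − 12740 × 0.1921 = 28394 t.

28400 t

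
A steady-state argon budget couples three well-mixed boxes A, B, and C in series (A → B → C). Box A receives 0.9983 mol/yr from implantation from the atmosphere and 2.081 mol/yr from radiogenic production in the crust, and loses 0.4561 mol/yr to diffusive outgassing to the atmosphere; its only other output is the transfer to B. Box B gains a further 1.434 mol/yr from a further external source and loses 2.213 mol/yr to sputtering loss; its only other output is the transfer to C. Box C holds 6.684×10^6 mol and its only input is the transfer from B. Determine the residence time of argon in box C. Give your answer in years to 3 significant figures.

3.62×10^6 yr

Box A: F(A→B) = (0.9983 + 2.081) − 0.4561 = 2.6232 mol/yr.
Box B: F(B→C) = (2.6232 + 1.434) − 2.213 = 1.8442 mol/yr.
Box C throughput = its input = 1.8442 mol/yr; τ = 6.684×10^6 / 1.8442 = 3.624×10^6 yr.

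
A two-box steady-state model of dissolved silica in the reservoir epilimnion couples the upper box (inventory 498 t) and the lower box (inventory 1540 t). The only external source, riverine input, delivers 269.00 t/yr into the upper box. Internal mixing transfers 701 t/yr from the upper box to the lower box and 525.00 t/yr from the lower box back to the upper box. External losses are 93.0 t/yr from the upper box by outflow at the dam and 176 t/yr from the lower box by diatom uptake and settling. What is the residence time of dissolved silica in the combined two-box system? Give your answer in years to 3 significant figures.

7.58 yr

For the system as a whole, the A↔B exchange is internal and contributes nothing to the throughput; only the external sinks remove mass.
M_total = 498 + 1540 = 2038.0 t.
ΣF_external_out = 93.0 + 176 = 269.00 t/yr.
τ = M_total / ΣF_ext = 2038.0 / 269.00 = 7.576 yr.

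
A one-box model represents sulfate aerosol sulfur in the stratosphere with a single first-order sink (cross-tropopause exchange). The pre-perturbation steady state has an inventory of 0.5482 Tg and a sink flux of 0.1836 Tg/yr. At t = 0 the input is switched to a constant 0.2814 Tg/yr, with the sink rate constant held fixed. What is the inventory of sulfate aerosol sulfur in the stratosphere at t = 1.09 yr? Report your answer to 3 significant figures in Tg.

τ = M₀/F₀ = 0.5482/0.1836 = 2.986 yr; rate constant k = 1/τ.
New steady state M_∞ = F₁/k = F₁·τ = 0.2814 × 2.986 = 0.84022 Tg.
M(t) = M_∞ + (M₀ − M_∞)·e^(−t/τ); t/τ = 1.09/2.986 = 0.3651, so e^(−t/τ) = 0.6942.
M(t) = 0.84022 − 0.2920 × 0.6942 = 0.63751 Tg.

0.638 Tg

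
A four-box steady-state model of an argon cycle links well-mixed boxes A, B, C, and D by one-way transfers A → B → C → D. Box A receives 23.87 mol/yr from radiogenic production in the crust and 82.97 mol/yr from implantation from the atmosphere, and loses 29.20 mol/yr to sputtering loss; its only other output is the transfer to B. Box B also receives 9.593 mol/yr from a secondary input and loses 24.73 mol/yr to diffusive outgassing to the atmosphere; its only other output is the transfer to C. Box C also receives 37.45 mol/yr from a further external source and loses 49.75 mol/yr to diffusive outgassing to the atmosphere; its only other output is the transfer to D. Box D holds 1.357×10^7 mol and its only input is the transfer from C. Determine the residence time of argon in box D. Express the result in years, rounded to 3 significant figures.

270000 yr

Box A: F(A→B) = (23.87 + 82.97) − 29.20 = 77.640 mol/yr.
Box B: F(B→C) = (77.640 + 9.593) − 24.73 = 62.503 mol/yr.
Box C: F(C→D) = (62.503 + 37.45) − 49.75 = 50.203 mol/yr.
Box D throughput = its input = 50.203 mol/yr; τ = 1.357×10^7 / 50.203 = 270300 yr.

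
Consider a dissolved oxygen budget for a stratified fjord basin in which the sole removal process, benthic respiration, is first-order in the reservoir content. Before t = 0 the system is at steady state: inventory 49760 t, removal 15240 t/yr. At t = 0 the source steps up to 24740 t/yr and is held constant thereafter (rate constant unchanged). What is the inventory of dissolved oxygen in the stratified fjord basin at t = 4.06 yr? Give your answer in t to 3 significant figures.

τ = M₀/F₀ = 49760/15240 = 3.265 yr; rate constant k = 1/τ.
New steady state M_∞ = F₁/k = F₁·τ = 24740 × 3.265 = 80778 t.
M(t) = M_∞ + (M₀ − M_∞)·e^(−t/τ); t/τ = 4.06/3.265 = 1.243, so e^(−t/τ) = 0.2884.
M(t) = 80778 − 31020 × 0.2884 = 71833 t.

71800 t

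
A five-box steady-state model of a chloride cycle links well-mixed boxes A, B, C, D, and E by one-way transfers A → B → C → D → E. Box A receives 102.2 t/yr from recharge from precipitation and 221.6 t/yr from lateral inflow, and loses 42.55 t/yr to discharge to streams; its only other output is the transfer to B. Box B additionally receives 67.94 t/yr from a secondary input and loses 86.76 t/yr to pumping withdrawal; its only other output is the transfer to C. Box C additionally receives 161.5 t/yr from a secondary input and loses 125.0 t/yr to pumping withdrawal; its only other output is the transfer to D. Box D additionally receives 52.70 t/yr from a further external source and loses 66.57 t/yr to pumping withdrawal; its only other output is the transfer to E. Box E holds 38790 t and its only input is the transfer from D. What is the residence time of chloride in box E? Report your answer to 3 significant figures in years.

136 yr

Box A: F(A→B) = (102.2 + 221.6) − 42.55 = 281.25 t/yr.
Box B: F(B→C) = (281.25 + 67.94) − 86.76 = 262.43 t/yr.
Box C: F(C→D) = (262.43 + 161.5) − 125.0 = 298.93 t/yr.
Box D: F(D→E) = (298.93 + 52.70) − 66.57 = 285.06 t/yr.
Box E throughput = its input = 285.06 t/yr; τ = 38790 / 285.06 = 136.1 yr.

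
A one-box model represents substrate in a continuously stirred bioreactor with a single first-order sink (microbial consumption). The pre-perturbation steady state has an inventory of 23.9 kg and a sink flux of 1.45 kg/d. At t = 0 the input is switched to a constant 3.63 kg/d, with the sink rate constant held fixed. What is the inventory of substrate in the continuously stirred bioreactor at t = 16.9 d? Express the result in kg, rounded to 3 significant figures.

The sink rate constant is k = F₀/M₀ = 1.45/23.9 = 0.06067 d⁻¹.
Solving dM/dt = F₁ − kM with M(0) = M₀ gives M(t) = F₁/k + (M₀ − F₁/k)·e^(−kt).
F₁/k = 3.63/0.06067 = 59.832 kg; kt = 0.06067 × 16.9 = 1.025, e^(−kt) = 0.3587.
M(16.9) = 59.832 + (23.9 − 59.832) × 0.3587 = 59.832 − 12.89 = 46.944 kg.

46.9 kg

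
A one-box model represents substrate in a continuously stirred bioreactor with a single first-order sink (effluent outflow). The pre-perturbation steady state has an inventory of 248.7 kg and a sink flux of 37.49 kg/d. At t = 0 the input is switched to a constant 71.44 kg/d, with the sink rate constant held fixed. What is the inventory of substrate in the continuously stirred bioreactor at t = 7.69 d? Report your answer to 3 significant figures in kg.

The sink rate constant is k = F₀/M₀ = 37.49/248.7 = 0.1507 d⁻¹.
Solving dM/dt = F₁ − kM with M(0) = M₀ gives M(t) = F₁/k + (M₀ − F₁/k)·e^(−kt).
F₁/k = 71.44/0.1507 = 473.92 kg; kt = 0.1507 × 7.69 = 1.159, e^(−kt) = 0.3137.
M(7.69) = 473.92 + (248.7 − 473.92) × 0.3137 = 473.92 − 70.66 = 403.26 kg.

403 kg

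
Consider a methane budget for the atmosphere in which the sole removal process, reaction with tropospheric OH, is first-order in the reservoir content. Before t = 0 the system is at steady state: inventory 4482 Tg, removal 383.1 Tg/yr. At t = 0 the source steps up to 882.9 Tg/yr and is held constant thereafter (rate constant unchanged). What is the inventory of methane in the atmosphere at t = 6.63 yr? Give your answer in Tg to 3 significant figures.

7010 Tg

The sink rate constant is k = F₀/M₀ = 383.1/4482 = 0.08548 yr⁻¹.
Solving dM/dt = F₁ − kM with M(0) = M₀ gives M(t) = F₁/k + (M₀ − F₁/k)·e^(−kt).
F₁/k = 882.9/0.08548 = 10329 Tg; kt = 0.08548 × 6.63 = 0.5667, e^(−kt) = 0.5674.
M(6.63) = 10329 + (4482 − 10329) × 0.5674 = 10329 − 3318 = 7011.6 Tg.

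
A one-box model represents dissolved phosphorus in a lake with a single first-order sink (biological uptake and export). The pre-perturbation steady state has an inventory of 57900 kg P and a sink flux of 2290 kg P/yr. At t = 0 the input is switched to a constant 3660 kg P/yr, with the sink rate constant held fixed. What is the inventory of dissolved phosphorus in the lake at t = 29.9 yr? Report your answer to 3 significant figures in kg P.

81900 kg P

The sink rate constant is k = F₀/M₀ = 2290/57900 = 0.03955 yr⁻¹.
Solving dM/dt = F₁ − kM with M(0) = M₀ gives M(t) = F₁/k + (M₀ − F₁/k)·e^(−kt).
F₁/k = 3660/0.03955 = 92539 kg P; kt = 0.03955 × 29.9 = 1.183, e^(−kt) = 0.3065.
M(29.9) = 92539 + (57900 − 92539) × 0.3065 = 92539 − 10620 = 81922 kg P.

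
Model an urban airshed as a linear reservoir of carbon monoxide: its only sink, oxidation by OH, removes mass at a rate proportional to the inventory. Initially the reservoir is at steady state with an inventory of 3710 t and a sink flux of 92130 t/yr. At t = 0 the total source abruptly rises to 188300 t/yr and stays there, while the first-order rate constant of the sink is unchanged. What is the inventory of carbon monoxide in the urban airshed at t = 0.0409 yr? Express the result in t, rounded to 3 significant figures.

6180 t

Residence time τ = M₀/F₀ = 0.04027 yr. The eventual steady state is M_∞ = M₀·(F₁/F₀) = 3710 × 188300/92130 = 7582.7 t.
The anomaly ΔM(t) = M(t) − M_∞ decays as ΔM₀·e^(−t/τ) with ΔM₀ = 3710 − 7582.7 = −3873 t.
At t = 0.0409 yr, e^(−t/τ) = e^(−1.016) = 0.3622, so ΔM = −1403 t and M = 7582.7 − 1403 = 6180.1 t.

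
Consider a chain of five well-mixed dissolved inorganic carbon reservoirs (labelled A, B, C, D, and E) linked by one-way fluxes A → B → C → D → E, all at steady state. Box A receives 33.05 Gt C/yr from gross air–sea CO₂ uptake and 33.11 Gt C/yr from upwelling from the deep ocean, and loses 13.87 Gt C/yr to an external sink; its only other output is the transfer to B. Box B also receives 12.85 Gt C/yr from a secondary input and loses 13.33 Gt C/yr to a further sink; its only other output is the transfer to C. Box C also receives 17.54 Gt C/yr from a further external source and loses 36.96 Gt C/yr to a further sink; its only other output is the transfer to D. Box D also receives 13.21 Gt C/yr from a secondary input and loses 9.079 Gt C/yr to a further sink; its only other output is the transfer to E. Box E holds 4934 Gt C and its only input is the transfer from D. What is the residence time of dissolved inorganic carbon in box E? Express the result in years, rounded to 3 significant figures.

Box A: F(A→B) = (33.05 + 33.11) − 13.87 = 52.290 Gt C/yr.
Box B: F(B→C) = (52.290 + 12.85) − 13.33 = 51.810 Gt C/yr.
Box C: F(C→D) = (51.810 + 17.54) − 36.96 = 32.390 Gt C/yr.
Box D: F(D→E) = (32.390 + 13.21) − 9.079 = 36.521 Gt C/yr.
Box E throughput = its input = 36.521 Gt C/yr; τ = 4934 / 36.521 = 135.1 yr.

135 yr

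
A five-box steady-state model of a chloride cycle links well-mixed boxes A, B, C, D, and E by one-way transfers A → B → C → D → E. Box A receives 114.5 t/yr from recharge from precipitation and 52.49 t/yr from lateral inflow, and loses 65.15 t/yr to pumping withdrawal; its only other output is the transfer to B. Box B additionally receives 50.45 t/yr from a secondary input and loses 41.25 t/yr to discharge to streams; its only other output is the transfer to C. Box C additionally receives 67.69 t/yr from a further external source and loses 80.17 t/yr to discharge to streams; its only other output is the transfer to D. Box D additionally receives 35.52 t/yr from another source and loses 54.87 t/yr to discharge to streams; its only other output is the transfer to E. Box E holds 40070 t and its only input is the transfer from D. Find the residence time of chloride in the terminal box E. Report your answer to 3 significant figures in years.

506 yr

Box A: F(A→B) = (114.5 + 52.49) − 65.15 = 101.84 t/yr.
Box B: F(B→C) = (101.84 + 50.45) − 41.25 = 111.04 t/yr.
Box C: F(C→D) = (111.04 + 67.69) − 80.17 = 98.560 t/yr.
Box D: F(D→E) = (98.560 + 35.52) − 54.87 = 79.210 t/yr.
Box E throughput = its input = 79.210 t/yr; τ = 40070 / 79.210 = 505.9 yr.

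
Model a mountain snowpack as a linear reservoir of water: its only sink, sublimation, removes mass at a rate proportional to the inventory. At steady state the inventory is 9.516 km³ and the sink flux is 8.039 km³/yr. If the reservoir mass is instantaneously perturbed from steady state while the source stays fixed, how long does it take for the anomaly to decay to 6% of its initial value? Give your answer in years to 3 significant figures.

3.33 yr

For a linear reservoir the anomaly decays as exp(−t/τ) with τ = M/F = 9.516/8.039 = 1.184 yr.
exp(−t/τ) = 0.06 ⇒ t = −τ ln(0.06) = 1.184 × 2.813 = 3.330 yr.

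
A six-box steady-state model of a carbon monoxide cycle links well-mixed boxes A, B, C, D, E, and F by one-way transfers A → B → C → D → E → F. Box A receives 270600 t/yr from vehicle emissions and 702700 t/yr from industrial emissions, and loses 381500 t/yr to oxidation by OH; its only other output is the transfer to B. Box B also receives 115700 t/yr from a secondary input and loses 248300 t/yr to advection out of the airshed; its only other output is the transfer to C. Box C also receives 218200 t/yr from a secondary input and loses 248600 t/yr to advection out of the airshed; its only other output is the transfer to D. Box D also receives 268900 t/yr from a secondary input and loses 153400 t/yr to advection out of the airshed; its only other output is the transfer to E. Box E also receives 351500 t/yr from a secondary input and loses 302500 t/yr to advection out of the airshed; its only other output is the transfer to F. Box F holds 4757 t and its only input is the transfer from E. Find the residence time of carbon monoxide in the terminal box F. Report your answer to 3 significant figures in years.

0.00802 yr

Box A: F(A→B) = (270600 + 702700) − 381500 = 591800 t/yr.
Box B: F(B→C) = (591800 + 115700) − 248300 = 459200 t/yr.
Box C: F(C→D) = (459200 + 218200) − 248600 = 428800 t/yr.
Box D: F(D→E) = (428800 + 268900) − 153400 = 544300 t/yr.
Box E: F(E→F) = (544300 + 351500) − 302500 = 593300 t/yr.
Box F throughput = its input = 593300 t/yr; τ = 4757 / 593300 = 0.008018 yr.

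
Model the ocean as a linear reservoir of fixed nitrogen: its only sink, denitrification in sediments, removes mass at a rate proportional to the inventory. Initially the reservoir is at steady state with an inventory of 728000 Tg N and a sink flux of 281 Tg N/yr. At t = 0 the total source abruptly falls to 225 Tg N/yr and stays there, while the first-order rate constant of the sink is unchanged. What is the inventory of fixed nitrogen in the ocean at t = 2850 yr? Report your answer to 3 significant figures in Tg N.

The sink rate constant is k = F₀/M₀ = 281/728000 = 0.0003860 yr⁻¹.
Solving dM/dt = F₁ − kM with M(0) = M₀ gives M(t) = F₁/k + (M₀ − F₁/k)·e^(−kt).
F₁/k = 225/0.0003860 = 582920 Tg N; kt = 0.0003860 × 2850 = 1.100, e^(−kt) = 0.3328.
M(2850) = 582920 + (728000 − 582920) × 0.3328 = 582920 + 48290 = 631210 Tg N.

631000 Tg N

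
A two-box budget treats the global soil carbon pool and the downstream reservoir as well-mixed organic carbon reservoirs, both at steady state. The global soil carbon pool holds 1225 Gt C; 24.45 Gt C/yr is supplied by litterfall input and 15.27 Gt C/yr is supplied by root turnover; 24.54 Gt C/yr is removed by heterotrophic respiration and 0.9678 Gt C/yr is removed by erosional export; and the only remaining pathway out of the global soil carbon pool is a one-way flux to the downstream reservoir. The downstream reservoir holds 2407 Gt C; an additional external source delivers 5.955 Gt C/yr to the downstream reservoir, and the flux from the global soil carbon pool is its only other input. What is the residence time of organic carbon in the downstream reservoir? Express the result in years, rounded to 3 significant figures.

119 yr

Balance the global soil carbon pool: ΣF_in = 24.45 + 15.27 = 39.720 Gt C/yr.
Flux to the downstream reservoir = ΣF_in − (24.54 + 0.9678) = 14.212 Gt C/yr.
Total input to the downstream reservoir = 14.212 + 5.955 = 20.167 Gt C/yr; at steady state this equals its total output.
τ = M / F = 2407 / 20.167 = 119.4 yr.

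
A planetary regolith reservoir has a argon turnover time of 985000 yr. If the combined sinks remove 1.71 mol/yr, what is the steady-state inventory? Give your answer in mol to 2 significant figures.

1.7×10^6 mol

τ = M/F ⇒ M = τ × F = 985000 × 1.71 = 1.684×10^6 mol.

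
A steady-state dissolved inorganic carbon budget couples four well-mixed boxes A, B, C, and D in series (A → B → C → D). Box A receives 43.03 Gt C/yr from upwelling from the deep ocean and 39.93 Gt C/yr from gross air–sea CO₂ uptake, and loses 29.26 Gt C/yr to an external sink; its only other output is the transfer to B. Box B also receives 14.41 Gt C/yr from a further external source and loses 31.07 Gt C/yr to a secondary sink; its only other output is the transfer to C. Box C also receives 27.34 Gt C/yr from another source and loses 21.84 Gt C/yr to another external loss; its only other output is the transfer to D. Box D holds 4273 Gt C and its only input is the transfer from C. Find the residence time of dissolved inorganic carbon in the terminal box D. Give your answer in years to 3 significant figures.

Box A: F(A→B) = (43.03 + 39.93) − 29.26 = 53.700 Gt C/yr.
Box B: F(B→C) = (53.700 + 14.41) − 31.07 = 37.040 Gt C/yr.
Box C: F(C→D) = (37.040 + 27.34) − 21.84 = 42.540 Gt C/yr.
Box D throughput = its input = 42.540 Gt C/yr; τ = 4273 / 42.540 = 100.4 yr.

100 yr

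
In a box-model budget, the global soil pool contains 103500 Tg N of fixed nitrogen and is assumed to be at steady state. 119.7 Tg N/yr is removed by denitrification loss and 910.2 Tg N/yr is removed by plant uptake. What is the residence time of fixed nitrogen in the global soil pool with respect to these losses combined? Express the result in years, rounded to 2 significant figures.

100 yr

Total removal = 119.7 + 910.2 = 1029.9 Tg N/yr.
τ = M / ΣF_out = 103500 / 1029.9 = 100.5 yr.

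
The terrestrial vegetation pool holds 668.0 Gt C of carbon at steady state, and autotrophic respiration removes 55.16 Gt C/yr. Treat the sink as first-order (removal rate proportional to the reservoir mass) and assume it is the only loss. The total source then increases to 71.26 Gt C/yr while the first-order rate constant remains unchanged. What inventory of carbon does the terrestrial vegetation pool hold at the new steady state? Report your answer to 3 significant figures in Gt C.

863 Gt C

Rate constant k = F/M = 55.16 / 668.0 = 0.08257 yr⁻¹.
At the new steady state, source = k·M_new ⇒ M_new = 71.26 / 0.08257 = 863.0 Gt C.
(Equivalently M_new = M × F_new/F_old = 668.0 × 71.26/55.16.)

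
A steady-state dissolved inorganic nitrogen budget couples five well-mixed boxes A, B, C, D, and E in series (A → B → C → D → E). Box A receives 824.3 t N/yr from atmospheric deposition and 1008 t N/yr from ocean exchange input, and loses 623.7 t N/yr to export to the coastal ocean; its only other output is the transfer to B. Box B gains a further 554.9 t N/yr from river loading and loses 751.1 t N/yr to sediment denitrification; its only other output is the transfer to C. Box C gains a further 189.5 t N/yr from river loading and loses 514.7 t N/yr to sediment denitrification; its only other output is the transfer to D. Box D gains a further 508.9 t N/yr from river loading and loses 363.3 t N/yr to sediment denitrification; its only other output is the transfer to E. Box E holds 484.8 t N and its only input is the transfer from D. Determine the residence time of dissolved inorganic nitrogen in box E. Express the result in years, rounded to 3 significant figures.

0.582 yr

Box A: F(A→B) = (824.3 + 1008) − 623.7 = 1208.6 t N/yr.
Box B: F(B→C) = (1208.6 + 554.9) − 751.1 = 1012.4 t N/yr.
Box C: F(C→D) = (1012.4 + 189.5) − 514.7 = 687.20 t N/yr.
Box D: F(D→E) = (687.20 + 508.9) − 363.3 = 832.80 t N/yr.
Box E throughput = its input = 832.80 t N/yr; τ = 484.8 / 832.80 = 0.5821 yr.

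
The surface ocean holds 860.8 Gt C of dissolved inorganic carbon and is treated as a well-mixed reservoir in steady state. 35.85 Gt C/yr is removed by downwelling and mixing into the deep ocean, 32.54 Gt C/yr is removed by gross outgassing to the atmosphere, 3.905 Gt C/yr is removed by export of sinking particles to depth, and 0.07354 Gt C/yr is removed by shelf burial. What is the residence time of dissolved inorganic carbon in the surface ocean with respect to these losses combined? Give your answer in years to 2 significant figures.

Total removal = 35.85 + 32.54 + 3.905 + 0.07354 = 72.369 Gt C/yr.
τ = M / ΣF_out = 860.8 / 72.369 = 11.89 yr.

12 yr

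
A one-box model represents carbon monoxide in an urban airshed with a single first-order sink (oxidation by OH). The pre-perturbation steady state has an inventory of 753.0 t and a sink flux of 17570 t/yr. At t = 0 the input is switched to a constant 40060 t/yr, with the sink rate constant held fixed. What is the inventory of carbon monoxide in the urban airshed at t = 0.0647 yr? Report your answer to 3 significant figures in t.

1500 t

τ = M₀/F₀ = 753.0/17570 = 0.04286 yr; rate constant k = 1/τ.
New steady state M_∞ = F₁/k = F₁·τ = 40060 × 0.04286 = 1716.9 t.
M(t) = M_∞ + (M₀ − M_∞)·e^(−t/τ); t/τ = 0.0647/0.04286 = 1.510, so e^(−t/τ) = 0.2210.
M(t) = 1716.9 − 963.9 × 0.2210 = 1503.9 t.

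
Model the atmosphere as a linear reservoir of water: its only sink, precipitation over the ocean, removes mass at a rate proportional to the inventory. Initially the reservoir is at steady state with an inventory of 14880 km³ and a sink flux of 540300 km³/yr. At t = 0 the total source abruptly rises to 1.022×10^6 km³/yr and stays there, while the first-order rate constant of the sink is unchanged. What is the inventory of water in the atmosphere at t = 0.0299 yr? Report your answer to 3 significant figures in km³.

Residence time τ = M₀/F₀ = 0.02754 yr. The eventual steady state is M_∞ = M₀·(F₁/F₀) = 14880 × 1.022×10^6/540300 = 28146 km³.
The anomaly ΔM(t) = M(t) − M_∞ decays as ΔM₀·e^(−t/τ) with ΔM₀ = 14880 − 28146 = −13270 km³.
At t = 0.0299 yr, e^(−t/τ) = e^(−1.086) = 0.3377, so ΔM = −4480 km³ and M = 28146 − 4480 = 23667 km³.

23700 km³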